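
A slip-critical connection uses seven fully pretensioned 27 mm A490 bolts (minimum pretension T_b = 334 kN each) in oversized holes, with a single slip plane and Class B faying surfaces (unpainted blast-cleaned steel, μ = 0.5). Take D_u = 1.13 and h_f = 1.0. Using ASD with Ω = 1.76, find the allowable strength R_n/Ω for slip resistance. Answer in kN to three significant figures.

751 kN

R_n = μ · D_u · h_f · T_b · n_s · n_b = 0.5 × 1.13 × 1.0 × 334 × 1 × 7 = 1321 kN.
Allowable strength R_n/Ω = 1321 / 1.76 = 751 kN.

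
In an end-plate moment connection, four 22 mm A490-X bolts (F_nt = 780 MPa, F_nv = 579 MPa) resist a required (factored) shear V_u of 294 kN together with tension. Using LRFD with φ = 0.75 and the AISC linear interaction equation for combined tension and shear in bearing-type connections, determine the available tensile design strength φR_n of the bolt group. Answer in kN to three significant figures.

760 kN

A_b = π·22²/4 = 380.1 mm²; f_rv = 294 × 1000 / (4 × 380.1) = 193.4 MPa.
F'_nt = 1.3 F_nt − (F_nt / φF_nv) f_rv = 1.3·780 − (780/(0.75·579))·193.4 = 666.7 MPa, capped at F_nt → F'_nt = 666.7 MPa.
R_n = F'_nt · A_b · n = 666.7 × 380.1 × 4 / 1000 = 1014 kN.
Design strength φR_n = 0.75 × 1014 = 760 kN.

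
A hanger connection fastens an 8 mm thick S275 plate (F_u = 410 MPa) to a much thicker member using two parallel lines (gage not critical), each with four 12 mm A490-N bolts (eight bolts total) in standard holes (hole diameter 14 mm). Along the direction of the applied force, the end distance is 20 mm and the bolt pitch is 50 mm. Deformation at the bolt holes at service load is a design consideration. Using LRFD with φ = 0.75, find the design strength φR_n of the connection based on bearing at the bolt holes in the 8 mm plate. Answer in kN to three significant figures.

502 kN

Per bolt r_n = 1.2 l_c t F_u ≤ 2.4 d t F_u; upper limit = 2.4 × 12 × 8 × 410 / 1000 = 94.46 kN.
Edge bolt: l_c = 20 − 14/2 = 13 mm → 1.2 × 13 × 8 × 410 / 1000 = 51.17 → r_n = 51.17 kN.
Interior bolts: l_c = 50 − 14 = 36 mm → 1.2 × 36 × 8 × 410 / 1000 = 141.7 → r_n = 94.46 kN.
R_n = 2 × 51.17 + 6 × 94.46 = 669.1 kN.
Design strength φR_n = 0.75 × 669.1 = 502 kN.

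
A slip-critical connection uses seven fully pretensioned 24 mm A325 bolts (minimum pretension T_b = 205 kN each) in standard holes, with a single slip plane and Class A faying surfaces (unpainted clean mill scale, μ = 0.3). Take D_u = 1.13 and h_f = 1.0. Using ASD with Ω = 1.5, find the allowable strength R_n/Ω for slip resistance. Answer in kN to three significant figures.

R_n = μ · D_u · h_f · T_b · n_s · n_b = 0.3 × 1.13 × 1.0 × 205 × 1 × 7 = 486.5 kN.
Allowable strength R_n/Ω = 486.5 / 1.5 = 324 kN.

324 kN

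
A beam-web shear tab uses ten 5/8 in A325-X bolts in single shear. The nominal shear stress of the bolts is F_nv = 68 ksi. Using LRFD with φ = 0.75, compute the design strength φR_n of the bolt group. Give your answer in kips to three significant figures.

A_b = π × 0.625² / 4 = 0.3068 in².
R_n = F_nv · A_b · n · n_s = 68 × 0.3068 × 10 × 1 = 208.6 kips.
Design strength φR_n = 0.75 × 208.6 = 156 kips.

156 kips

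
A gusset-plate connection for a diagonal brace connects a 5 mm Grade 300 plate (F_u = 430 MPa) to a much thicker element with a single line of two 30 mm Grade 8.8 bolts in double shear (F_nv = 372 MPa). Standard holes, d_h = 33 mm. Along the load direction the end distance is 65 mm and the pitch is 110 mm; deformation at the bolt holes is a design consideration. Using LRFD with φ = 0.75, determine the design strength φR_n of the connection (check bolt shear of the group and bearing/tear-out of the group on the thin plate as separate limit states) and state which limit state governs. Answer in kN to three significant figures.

Bolt shear: A_b = π·30²/4 = 706.9 mm²; R_n = 372 × 706.9 × 2 × 2 / 1000 = 1052 kN → 0.75 × 1052 = 789 kN.
Bearing (1.2 l_c t F_u ≤ 2.4 d t F_u): upper limit = 2.4·30·5·430 / 1000 = 154.8 kN.
  Edge l_c = 65 − 33/2 = 48.5 → r_n = 125.1 kN; interior l_c = 110 − 33 = 77 → r_n = 154.8 kN.
  R_n,bearing = 1·125.1 + 1·154.8 = 279.9 kN → 0.75 × 279.9 = 210 kN.
Bearing governs: 210 kN.

210 kN (bearing governs)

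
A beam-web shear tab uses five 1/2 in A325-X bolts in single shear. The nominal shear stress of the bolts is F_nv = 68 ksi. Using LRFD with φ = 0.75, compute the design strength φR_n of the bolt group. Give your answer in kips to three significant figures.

50.1 kips

A_b = π × 0.5² / 4 = 0.1963 in².
R_n = F_nv · A_b · n · n_s = 68 × 0.1963 × 5 × 1 = 66.76 kips.
Design strength φR_n = 0.75 × 66.76 = 50.1 kips.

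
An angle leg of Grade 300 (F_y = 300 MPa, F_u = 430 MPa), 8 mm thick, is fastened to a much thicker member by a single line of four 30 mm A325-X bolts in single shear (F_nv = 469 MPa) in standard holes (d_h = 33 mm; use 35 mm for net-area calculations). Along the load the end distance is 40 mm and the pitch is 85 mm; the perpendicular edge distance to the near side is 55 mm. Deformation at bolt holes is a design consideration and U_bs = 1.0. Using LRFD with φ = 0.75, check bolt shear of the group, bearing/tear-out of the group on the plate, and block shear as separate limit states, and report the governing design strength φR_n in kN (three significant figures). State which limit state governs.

Bolt shear: A_b = π·30²/4 = 706.9 mm²; R_n = 469 × 706.9 × 4 × 1 / 1000 = 1326 kN → 0.75 × 1326 = 995 kN.
Bearing: edge l_c = 23.5, r_n = 97.01 kN; interior l_c = 52, r_n = 214.7 kN; R_n = 97.01 + 3·214.7 = 741 kN → 556 kN.
Block shear: A_gv = 2360, A_nv = 1380, A_nt = 300 mm²; R_n = min(0.6F_uA_nv, 0.6F_yA_gv) + U_bs·F_u·A_nt = 485 kN → 364 kN.
Block shear governs: 364 kN.

364 kN (block shear governs)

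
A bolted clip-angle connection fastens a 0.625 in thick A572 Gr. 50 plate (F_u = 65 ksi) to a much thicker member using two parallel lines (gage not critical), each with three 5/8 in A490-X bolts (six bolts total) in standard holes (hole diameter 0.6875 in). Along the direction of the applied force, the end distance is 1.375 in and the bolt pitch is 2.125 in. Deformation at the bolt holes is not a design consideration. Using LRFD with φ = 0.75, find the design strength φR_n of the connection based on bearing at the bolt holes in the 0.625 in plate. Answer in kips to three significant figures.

Per bolt r_n = 1.5 l_c t F_u ≤ 3.0 d t F_u; upper limit = 3.0 × 0.625 × 0.625 × 65 = 76.17 kips.
Edge bolt: l_c = 1.375 − 0.6875/2 = 1.031 in → 1.5 × 1.031 × 0.625 × 65 = 62.84 → r_n = 62.84 kips.
Interior bolts: l_c = 2.125 − 0.6875 = 1.438 in → 1.5 × 1.438 × 0.625 × 65 = 87.6 → r_n = 76.17 kips.
R_n = 2 × 62.84 + 4 × 76.17 = 430.4 kips.
Design strength φR_n = 0.75 × 430.4 = 323 kips.

323 kips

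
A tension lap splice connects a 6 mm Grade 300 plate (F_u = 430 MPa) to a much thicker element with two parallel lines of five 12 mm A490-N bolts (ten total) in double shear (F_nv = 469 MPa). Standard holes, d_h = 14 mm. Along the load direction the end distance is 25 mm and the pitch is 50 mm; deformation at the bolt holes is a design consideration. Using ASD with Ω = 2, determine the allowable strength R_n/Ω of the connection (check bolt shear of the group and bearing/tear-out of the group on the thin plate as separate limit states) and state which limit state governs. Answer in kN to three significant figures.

353 kN (bearing governs)

Bolt shear: A_b = π·12²/4 = 113.1 mm²; R_n = 469 × 113.1 × 10 × 2 / 1000 = 1061 kN → 1061 / 2 = 530 kN.
Bearing (1.2 l_c t F_u ≤ 2.4 d t F_u): upper limit = 2.4·12·6·430 / 1000 = 74.3 kN.
  Edge l_c = 25 − 14/2 = 18 → r_n = 55.73 kN; interior l_c = 50 − 14 = 36 → r_n = 74.3 kN.
  R_n,bearing = 2·55.73 + 8·74.3 = 705.9 kN → 705.9 / 2 = 353 kN.
Bearing governs: 353 kN.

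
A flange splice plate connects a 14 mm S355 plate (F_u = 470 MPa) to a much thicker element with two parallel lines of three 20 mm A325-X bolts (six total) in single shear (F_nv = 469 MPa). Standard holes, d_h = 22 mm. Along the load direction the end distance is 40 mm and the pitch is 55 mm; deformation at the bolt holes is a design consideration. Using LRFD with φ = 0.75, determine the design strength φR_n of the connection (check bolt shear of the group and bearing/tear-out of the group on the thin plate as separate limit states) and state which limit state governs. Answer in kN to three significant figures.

663 kN (bolt shear governs)

Bolt shear: A_b = π·20²/4 = 314.2 mm²; R_n = 469 × 314.2 × 6 × 1 / 1000 = 884 kN → 0.75 × 884 = 663 kN.
Bearing (1.2 l_c t F_u ≤ 2.4 d t F_u): upper limit = 2.4·20·14·470 / 1000 = 315.8 kN.
  Edge l_c = 40 − 22/2 = 29 → r_n = 229 kN; interior l_c = 55 − 22 = 33 → r_n = 260.6 kN.
  R_n,bearing = 2·229 + 4·260.6 = 1500 kN → 0.75 × 1500 = 1130 kN.
Bolt shear governs: 663 kN.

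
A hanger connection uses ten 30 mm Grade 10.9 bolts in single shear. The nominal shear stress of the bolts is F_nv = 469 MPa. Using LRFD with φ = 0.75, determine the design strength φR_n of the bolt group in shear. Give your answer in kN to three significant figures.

A_b = π × 30² / 4 = 706.9 mm².
R_n = F_nv · A_b · n · n_s = 469 × 706.9 × 10 × 1 / 1000 = 3315 kN.
Design strength φR_n = 0.75 × 3315 = 2490 kN.

2490 kN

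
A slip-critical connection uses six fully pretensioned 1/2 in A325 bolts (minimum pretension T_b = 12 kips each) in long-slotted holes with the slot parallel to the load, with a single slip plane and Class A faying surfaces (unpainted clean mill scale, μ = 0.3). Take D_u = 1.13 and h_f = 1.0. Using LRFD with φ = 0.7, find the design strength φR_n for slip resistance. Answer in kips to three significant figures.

17.1 kips

R_n = μ · D_u · h_f · T_b · n_s · n_b = 0.3 × 1.13 × 1.0 × 12 × 1 × 6 = 24.41 kips.
Design strength φR_n = 0.7 × 24.41 = 17.1 kips.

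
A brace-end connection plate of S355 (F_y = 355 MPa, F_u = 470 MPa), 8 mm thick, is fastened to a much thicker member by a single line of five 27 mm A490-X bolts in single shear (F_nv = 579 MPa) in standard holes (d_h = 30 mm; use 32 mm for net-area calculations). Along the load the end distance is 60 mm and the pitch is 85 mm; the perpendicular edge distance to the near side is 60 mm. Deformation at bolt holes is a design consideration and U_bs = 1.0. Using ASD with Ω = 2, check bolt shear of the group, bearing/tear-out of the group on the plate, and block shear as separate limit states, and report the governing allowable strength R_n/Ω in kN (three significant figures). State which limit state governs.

Bolt shear: A_b = π·27²/4 = 572.6 mm²; R_n = 579 × 572.6 × 5 × 1 / 1000 = 1658 kN → 1658 / 2 = 829 kN.
Bearing: edge l_c = 45, r_n = 203 kN; interior l_c = 55, r_n = 243.6 kN; R_n = 203 + 4·243.6 = 1178 kN → 589 kN.
Block shear: A_gv = 3200, A_nv = 2048, A_nt = 352 mm²; R_n = min(0.6F_uA_nv, 0.6F_yA_gv) + U_bs·F_u·A_nt = 743 kN → 371 kN.
Block shear governs: 371 kN.

371 kN (block shear governs)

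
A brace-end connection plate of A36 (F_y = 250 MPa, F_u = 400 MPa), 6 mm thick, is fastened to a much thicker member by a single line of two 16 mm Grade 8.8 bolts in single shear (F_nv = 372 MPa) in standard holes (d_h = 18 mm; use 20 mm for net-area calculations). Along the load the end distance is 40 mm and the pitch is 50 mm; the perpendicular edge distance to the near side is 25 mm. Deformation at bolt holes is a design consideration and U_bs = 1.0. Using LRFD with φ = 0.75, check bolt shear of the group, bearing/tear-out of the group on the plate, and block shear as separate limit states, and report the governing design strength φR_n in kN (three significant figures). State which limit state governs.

Bolt shear: A_b = π·16²/4 = 201.1 mm²; R_n = 372 × 201.1 × 2 × 1 / 1000 = 149.6 kN → 0.75 × 149.6 = 112 kN.
Bearing: edge l_c = 31, r_n = 89.28 kN; interior l_c = 32, r_n = 92.16 kN; R_n = 89.28 + 1·92.16 = 181.4 kN → 136 kN.
Block shear: A_gv = 540, A_nv = 360, A_nt = 90 mm²; R_n = min(0.6F_uA_nv, 0.6F_yA_gv) + U_bs·F_u·A_nt = 117 kN → 87.8 kN.
Block shear governs: 87.8 kN.

87.8 kN (block shear governs)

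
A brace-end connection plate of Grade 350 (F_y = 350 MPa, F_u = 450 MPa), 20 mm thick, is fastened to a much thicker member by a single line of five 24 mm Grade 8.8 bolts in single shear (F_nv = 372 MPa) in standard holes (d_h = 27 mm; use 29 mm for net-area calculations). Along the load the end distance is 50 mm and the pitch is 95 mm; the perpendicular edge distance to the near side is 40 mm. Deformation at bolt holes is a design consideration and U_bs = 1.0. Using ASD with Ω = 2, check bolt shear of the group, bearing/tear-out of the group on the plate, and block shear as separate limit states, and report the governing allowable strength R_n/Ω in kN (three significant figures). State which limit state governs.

Bolt shear: A_b = π·24²/4 = 452.4 mm²; R_n = 372 × 452.4 × 5 × 1 / 1000 = 841.4 kN → 841.4 / 2 = 421 kN.
Bearing: edge l_c = 36.5, r_n = 394.2 kN; interior l_c = 68, r_n = 518.4 kN; R_n = 394.2 + 4·518.4 = 2468 kN → 1230 kN.
Block shear: A_gv = 8600, A_nv = 5990, A_nt = 510 mm²; R_n = min(0.6F_uA_nv, 0.6F_yA_gv) + U_bs·F_u·A_nt = 1847 kN → 923 kN.
Bolt shear governs: 421 kN.

421 kN (bolt shear governs)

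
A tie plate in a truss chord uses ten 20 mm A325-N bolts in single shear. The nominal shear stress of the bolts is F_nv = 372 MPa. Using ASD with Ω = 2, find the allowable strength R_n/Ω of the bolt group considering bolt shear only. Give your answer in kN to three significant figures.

584 kN

A_b = π × 20² / 4 = 314.2 mm².
R_n = F_nv · A_b · n · n_s = 372 × 314.2 × 10 × 1 / 1000 = 1169 kN.
Allowable strength R_n/Ω = 1169 / 2 = 584 kN.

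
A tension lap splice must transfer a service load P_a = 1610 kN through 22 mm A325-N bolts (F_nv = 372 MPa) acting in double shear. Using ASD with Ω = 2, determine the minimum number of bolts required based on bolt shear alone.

A_b = π·22²/4 = 380.1 mm².
Per-bolt allowable strength R_n/Ω = 372 × 380.1 × 2 / 1000 / 2 = 141.4 kN.
n ≥ 1610 / 141.4 = 11.39 → use 12 bolts.

12 bolts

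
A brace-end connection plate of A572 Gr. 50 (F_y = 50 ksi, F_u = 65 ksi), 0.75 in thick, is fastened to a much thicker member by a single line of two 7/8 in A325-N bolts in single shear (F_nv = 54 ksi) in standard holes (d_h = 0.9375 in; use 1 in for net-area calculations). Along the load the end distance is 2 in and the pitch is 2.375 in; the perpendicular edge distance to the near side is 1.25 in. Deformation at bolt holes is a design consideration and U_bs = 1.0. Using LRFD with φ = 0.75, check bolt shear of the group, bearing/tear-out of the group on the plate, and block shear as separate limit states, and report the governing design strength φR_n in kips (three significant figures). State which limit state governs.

Bolt shear: A_b = π·0.875²/4 = 0.6013 in²; R_n = 54 × 0.6013 × 2 × 1 = 64.94 kips → 0.75 × 64.94 = 48.7 kips.
Bearing: edge l_c = 1.531, r_n = 89.58 kips; interior l_c = 1.438, r_n = 84.09 kips; R_n = 89.58 + 1·84.09 = 173.7 kips → 130 kips.
Block shear: A_gv = 3.281, A_nv = 2.156, A_nt = 0.5625 in²; R_n = min(0.6F_uA_nv, 0.6F_yA_gv) + U_bs·F_u·A_nt = 120.7 kips → 90.5 kips.
Bolt shear governs: 48.7 kips.

48.7 kips (bolt shear governs)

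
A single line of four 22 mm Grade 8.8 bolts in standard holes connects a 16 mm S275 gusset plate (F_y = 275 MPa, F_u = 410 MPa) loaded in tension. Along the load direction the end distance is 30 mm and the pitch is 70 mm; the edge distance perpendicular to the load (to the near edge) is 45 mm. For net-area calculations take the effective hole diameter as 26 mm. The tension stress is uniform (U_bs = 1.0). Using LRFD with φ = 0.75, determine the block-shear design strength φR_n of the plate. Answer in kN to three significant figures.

Shear plane L_v = 30 + 3·70 = 240 mm; A_gv = 240 × 16 = 3840 mm².
A_nv = (240 − 3.5·26) × 16 = 2384 mm².
A_nt = (45 − 0.5·26) × 16 = 512 mm².
0.6 F_u A_nv = 586.5 kN; 0.6 F_y A_gv = 633.6 kN → shear rupture governs the shear term.
R_n = 586.5 + 1.0 × 410 × 512 / 1000 = 796.4 kN.
Design strength φR_n = 0.75 × 796.4 = 597 kN.

597 kN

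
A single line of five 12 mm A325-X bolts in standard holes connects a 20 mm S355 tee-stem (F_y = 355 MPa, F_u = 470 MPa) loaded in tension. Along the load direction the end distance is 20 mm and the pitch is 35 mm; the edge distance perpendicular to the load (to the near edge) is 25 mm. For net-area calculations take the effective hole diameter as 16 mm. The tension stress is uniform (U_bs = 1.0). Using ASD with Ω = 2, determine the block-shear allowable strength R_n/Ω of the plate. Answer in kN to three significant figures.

328 kN

Shear plane L_v = 20 + 4·35 = 160 mm; A_gv = 160 × 20 = 3200 mm².
A_nv = (160 − 4.5·16) × 20 = 1760 mm².
A_nt = (25 − 0.5·16) × 20 = 340 mm².
0.6 F_u A_nv = 496.3 kN; 0.6 F_y A_gv = 681.6 kN → shear rupture governs the shear term.
R_n = 496.3 + 1.0 × 470 × 340 / 1000 = 656.1 kN.
Allowable strength R_n/Ω = 656.1 / 2 = 328 kN.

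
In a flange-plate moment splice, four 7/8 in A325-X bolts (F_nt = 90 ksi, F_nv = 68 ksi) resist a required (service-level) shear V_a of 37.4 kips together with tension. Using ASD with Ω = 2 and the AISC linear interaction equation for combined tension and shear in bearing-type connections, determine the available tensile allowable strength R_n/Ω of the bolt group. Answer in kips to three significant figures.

91.2 kips

A_b = π·0.875²/4 = 0.6013 in²; f_rv = 37.4 / (4 × 0.6013) = 15.55 ksi.
F'_nt = 1.3 F_nt − (Ω F_nt / F_nv) f_rv = 1.3·90 − (2·90/68)·15.55 = 75.84 ksi, capped at F_nt → F'_nt = 75.84 ksi.
R_n = F'_nt · A_b · n = 75.84 × 0.6013 × 4 = 182.4 kips.
Allowable strength R_n/Ω = 182.4 / 2 = 91.2 kips.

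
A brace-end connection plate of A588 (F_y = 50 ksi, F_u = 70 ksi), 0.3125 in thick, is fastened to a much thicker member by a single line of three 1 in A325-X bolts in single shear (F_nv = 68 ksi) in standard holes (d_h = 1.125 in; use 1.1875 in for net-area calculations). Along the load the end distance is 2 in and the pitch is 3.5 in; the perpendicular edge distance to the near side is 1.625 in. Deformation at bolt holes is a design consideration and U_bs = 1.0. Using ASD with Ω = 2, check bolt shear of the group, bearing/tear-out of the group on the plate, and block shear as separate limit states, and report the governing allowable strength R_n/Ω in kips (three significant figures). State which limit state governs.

Bolt shear: A_b = π·1²/4 = 0.7854 in²; R_n = 68 × 0.7854 × 3 × 1 = 160.2 kips → 160.2 / 2 = 80.1 kips.
Bearing: edge l_c = 1.438, r_n = 37.73 kips; interior l_c = 2.375, r_n = 52.5 kips; R_n = 37.73 + 2·52.5 = 142.7 kips → 71.4 kips.
Block shear: A_gv = 2.812, A_nv = 1.885, A_nt = 0.3223 in²; R_n = min(0.6F_uA_nv, 0.6F_yA_gv) + U_bs·F_u·A_nt = 101.7 kips → 50.9 kips.
Block shear governs: 50.9 kips.

50.9 kips (block shear governs)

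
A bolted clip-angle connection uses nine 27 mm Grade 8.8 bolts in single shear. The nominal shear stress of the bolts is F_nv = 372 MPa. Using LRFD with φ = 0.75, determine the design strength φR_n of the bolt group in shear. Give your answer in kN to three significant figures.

1440 kN

A_b = π × 27² / 4 = 572.6 mm².
R_n = F_nv · A_b · n · n_s = 372 × 572.6 × 9 × 1 / 1000 = 1917 kN.
Design strength φR_n = 0.75 × 1917 = 1440 kN.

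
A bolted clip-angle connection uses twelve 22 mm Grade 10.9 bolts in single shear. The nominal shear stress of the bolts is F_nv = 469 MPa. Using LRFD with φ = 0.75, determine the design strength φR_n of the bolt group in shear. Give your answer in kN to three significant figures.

A_b = π × 22² / 4 = 380.1 mm².
R_n = F_nv · A_b · n · n_s = 469 × 380.1 × 12 × 1 / 1000 = 2139 kN.
Design strength φR_n = 0.75 × 2139 = 1600 kN.

1600 kN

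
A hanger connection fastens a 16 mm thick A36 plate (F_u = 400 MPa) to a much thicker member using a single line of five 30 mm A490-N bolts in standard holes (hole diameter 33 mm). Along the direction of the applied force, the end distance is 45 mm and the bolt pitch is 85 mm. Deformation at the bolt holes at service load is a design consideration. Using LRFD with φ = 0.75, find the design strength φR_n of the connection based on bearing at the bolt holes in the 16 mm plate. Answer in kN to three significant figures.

1360 kN

Per bolt r_n = 1.2 l_c t F_u ≤ 2.4 d t F_u; upper limit = 2.4 × 30 × 16 × 400 / 1000 = 460.8 kN.
Edge bolt: l_c = 45 − 33/2 = 28.5 mm → 1.2 × 28.5 × 16 × 400 / 1000 = 218.9 → r_n = 218.9 kN.
Interior bolts: l_c = 85 − 33 = 52 mm → 1.2 × 52 × 16 × 400 / 1000 = 399.4 → r_n = 399.4 kN.
R_n = 1 × 218.9 + 4 × 399.4 = 1816 kN.
Design strength φR_n = 0.75 × 1816 = 1360 kN.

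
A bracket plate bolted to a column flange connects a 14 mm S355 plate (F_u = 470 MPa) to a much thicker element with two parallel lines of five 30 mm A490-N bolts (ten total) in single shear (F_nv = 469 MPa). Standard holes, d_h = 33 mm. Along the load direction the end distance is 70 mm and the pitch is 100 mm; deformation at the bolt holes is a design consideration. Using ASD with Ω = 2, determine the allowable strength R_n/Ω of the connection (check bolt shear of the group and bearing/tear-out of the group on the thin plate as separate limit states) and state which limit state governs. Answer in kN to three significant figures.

1660 kN (bolt shear governs)

Bolt shear: A_b = π·30²/4 = 706.9 mm²; R_n = 469 × 706.9 × 10 × 1 / 1000 = 3315 kN → 3315 / 2 = 1660 kN.
Bearing (1.2 l_c t F_u ≤ 2.4 d t F_u): upper limit = 2.4·30·14·470 / 1000 = 473.8 kN.
  Edge l_c = 70 − 33/2 = 53.5 → r_n = 422.4 kN; interior l_c = 100 − 33 = 67 → r_n = 473.8 kN.
  R_n,bearing = 2·422.4 + 8·473.8 = 4635 kN → 4635 / 2 = 2320 kN.
Bolt shear governs: 1660 kN.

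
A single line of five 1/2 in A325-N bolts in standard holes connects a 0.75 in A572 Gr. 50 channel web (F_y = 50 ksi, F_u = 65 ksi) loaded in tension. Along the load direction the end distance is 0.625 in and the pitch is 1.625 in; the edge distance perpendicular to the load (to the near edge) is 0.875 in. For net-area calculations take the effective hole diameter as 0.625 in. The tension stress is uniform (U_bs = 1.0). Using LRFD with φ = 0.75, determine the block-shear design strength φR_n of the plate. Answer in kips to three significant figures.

Shear plane L_v = 0.625 + 4·1.625 = 7.125 in; A_gv = 7.125 × 0.75 = 5.344 in².
A_nv = (7.125 − 4.5·0.625) × 0.75 = 3.234 in².
A_nt = (0.875 − 0.5·0.625) × 0.75 = 0.4219 in².
0.6 F_u A_nv = 126.1 kips; 0.6 F_y A_gv = 160.3 kips → shear rupture governs the shear term.
R_n = 126.1 + 1.0 × 65 × 0.4219 = 153.6 kips.
Design strength φR_n = 0.75 × 153.6 = 115 kips.

115 kips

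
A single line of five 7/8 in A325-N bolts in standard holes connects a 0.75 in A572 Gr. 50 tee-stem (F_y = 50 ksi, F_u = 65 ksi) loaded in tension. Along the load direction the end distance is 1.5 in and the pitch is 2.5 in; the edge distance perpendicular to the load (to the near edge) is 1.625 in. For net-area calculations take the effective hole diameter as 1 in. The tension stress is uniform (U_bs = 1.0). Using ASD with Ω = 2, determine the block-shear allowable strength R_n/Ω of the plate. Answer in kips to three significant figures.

130 kips

Shear plane L_v = 1.5 + 4·2.5 = 11.5 in; A_gv = 11.5 × 0.75 = 8.625 in².
A_nv = (11.5 − 4.5·1) × 0.75 = 5.25 in².
A_nt = (1.625 − 0.5·1) × 0.75 = 0.8438 in².
0.6 F_u A_nv = 204.8 kips; 0.6 F_y A_gv = 258.8 kips → shear rupture governs the shear term.
R_n = 204.8 + 1.0 × 65 × 0.8438 = 259.6 kips.
Allowable strength R_n/Ω = 259.6 / 2 = 130 kips.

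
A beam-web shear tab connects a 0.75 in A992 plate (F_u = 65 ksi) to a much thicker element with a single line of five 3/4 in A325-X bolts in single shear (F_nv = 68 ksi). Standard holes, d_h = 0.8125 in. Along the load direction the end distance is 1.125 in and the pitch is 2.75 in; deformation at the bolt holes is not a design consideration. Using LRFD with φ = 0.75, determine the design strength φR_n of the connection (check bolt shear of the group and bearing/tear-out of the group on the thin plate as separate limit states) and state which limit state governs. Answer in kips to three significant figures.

Bolt shear: A_b = π·0.75²/4 = 0.4418 in²; R_n = 68 × 0.4418 × 5 × 1 = 150.2 kips → 0.75 × 150.2 = 113 kips.
Bearing (1.5 l_c t F_u ≤ 3.0 d t F_u): upper limit = 3.0·0.75·0.75·65 = 109.7 kips.
  Edge l_c = 1.125 − 0.8125/2 = 0.7188 → r_n = 52.56 kips; interior l_c = 2.75 − 0.8125 = 1.938 → r_n = 109.7 kips.
  R_n,bearing = 1·52.56 + 4·109.7 = 491.3 kips → 0.75 × 491.3 = 368 kips.
Bolt shear governs: 113 kips.

113 kips (bolt shear governs)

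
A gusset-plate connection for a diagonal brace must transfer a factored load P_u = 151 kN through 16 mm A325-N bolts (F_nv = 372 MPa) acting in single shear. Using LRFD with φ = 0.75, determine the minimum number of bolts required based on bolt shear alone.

A_b = π·16²/4 = 201.1 mm².
Per-bolt design strength φR_n = 0.75 × 372 × 201.1 × 1 / 1000 = 56.1 kN.
n ≥ 151 / 56.1 = 2.692 → use 3 bolts.

3 bolts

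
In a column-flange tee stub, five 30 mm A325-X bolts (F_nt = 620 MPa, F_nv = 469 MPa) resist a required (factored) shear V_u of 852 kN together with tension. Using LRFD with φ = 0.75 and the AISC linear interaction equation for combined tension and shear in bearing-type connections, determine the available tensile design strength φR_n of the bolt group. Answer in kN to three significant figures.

1010 kN

A_b = π·30²/4 = 706.9 mm²; f_rv = 852 × 1000 / (5 × 706.9) = 241.1 MPa.
F'_nt = 1.3 F_nt − (F_nt / φF_nv) f_rv = 1.3·620 − (620/(0.75·469))·241.1 = 381.1 MPa, capped at F_nt → F'_nt = 381.1 MPa.
R_n = F'_nt · A_b · n = 381.1 × 706.9 × 5 / 1000 = 1347 kN.
Design strength φR_n = 0.75 × 1347 = 1010 kN.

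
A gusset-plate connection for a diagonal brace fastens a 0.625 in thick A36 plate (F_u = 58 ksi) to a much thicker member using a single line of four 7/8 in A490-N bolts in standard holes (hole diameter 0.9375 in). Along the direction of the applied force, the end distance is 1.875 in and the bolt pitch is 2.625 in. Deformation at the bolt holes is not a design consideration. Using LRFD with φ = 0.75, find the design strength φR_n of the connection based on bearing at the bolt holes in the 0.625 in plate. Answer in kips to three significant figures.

264 kips

Per bolt r_n = 1.5 l_c t F_u ≤ 3.0 d t F_u; upper limit = 3.0 × 0.875 × 0.625 × 58 = 95.16 kips.
Edge bolt: l_c = 1.875 − 0.9375/2 = 1.406 in → 1.5 × 1.406 × 0.625 × 58 = 76.46 → r_n = 76.46 kips.
Interior bolts: l_c = 2.625 − 0.9375 = 1.688 in → 1.5 × 1.688 × 0.625 × 58 = 91.76 → r_n = 91.76 kips.
R_n = 1 × 76.46 + 3 × 91.76 = 351.7 kips.
Design strength φR_n = 0.75 × 351.7 = 264 kips.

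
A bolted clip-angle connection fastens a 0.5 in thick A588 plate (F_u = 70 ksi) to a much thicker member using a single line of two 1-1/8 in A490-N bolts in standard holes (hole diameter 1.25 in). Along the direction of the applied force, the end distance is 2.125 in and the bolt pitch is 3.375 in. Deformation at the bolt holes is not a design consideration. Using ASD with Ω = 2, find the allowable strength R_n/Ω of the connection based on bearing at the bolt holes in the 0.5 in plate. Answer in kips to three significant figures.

95.2 kips

Per bolt r_n = 1.5 l_c t F_u ≤ 3.0 d t F_u; upper limit = 3.0 × 1.125 × 0.5 × 70 = 118.1 kips.
Edge bolt: l_c = 2.125 − 1.25/2 = 1.5 in → 1.5 × 1.5 × 0.5 × 70 = 78.75 → r_n = 78.75 kips.
Interior bolts: l_c = 3.375 − 1.25 = 2.125 in → 1.5 × 2.125 × 0.5 × 70 = 111.6 → r_n = 111.6 kips.
R_n = 1 × 78.75 + 1 × 111.6 = 190.3 kips.
Allowable strength R_n/Ω = 190.3 / 2 = 95.2 kips.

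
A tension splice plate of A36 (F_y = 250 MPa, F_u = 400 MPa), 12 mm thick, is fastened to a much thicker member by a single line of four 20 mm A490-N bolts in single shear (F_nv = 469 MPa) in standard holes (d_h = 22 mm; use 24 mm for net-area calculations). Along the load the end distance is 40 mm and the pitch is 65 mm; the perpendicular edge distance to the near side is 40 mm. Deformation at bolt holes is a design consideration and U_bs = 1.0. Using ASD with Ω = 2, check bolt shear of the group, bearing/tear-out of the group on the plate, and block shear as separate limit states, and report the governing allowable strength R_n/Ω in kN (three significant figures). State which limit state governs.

279 kN (block shear governs)

Bolt shear: A_b = π·20²/4 = 314.2 mm²; R_n = 469 × 314.2 × 4 × 1 / 1000 = 589.4 kN → 589.4 / 2 = 295 kN.
Bearing: edge l_c = 29, r_n = 167 kN; interior l_c = 43, r_n = 230.4 kN; R_n = 167 + 3·230.4 = 858.2 kN → 429 kN.
Block shear: A_gv = 2820, A_nv = 1812, A_nt = 336 mm²; R_n = min(0.6F_uA_nv, 0.6F_yA_gv) + U_bs·F_u·A_nt = 557.4 kN → 279 kN.
Block shear governs: 279 kN.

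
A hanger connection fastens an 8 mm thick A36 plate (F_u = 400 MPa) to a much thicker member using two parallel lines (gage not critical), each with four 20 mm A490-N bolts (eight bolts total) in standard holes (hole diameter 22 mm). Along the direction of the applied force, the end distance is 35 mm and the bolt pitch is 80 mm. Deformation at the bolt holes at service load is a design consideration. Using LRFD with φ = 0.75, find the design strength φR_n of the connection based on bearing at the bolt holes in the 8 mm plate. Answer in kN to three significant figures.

829 kN

Per bolt r_n = 1.2 l_c t F_u ≤ 2.4 d t F_u; upper limit = 2.4 × 20 × 8 × 400 / 1000 = 153.6 kN.
Edge bolt: l_c = 35 − 22/2 = 24 mm → 1.2 × 24 × 8 × 400 / 1000 = 92.16 → r_n = 92.16 kN.
Interior bolts: l_c = 80 − 22 = 58 mm → 1.2 × 58 × 8 × 400 / 1000 = 222.7 → r_n = 153.6 kN.
R_n = 2 × 92.16 + 6 × 153.6 = 1106 kN.
Design strength φR_n = 0.75 × 1106 = 829 kN.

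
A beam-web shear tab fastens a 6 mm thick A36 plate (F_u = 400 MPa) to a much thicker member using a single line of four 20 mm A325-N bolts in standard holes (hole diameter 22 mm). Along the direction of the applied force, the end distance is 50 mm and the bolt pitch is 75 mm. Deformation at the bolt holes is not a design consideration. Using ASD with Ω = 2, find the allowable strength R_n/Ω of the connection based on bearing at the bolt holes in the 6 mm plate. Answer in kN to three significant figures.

Per bolt r_n = 1.5 l_c t F_u ≤ 3.0 d t F_u; upper limit = 3.0 × 20 × 6 × 400 / 1000 = 144 kN.
Edge bolt: l_c = 50 − 22/2 = 39 mm → 1.5 × 39 × 6 × 400 / 1000 = 140.4 → r_n = 140.4 kN.
Interior bolts: l_c = 75 − 22 = 53 mm → 1.5 × 53 × 6 × 400 / 1000 = 190.8 → r_n = 144 kN.
R_n = 1 × 140.4 + 3 × 144 = 572.4 kN.
Allowable strength R_n/Ω = 572.4 / 2 = 286 kN.

286 kN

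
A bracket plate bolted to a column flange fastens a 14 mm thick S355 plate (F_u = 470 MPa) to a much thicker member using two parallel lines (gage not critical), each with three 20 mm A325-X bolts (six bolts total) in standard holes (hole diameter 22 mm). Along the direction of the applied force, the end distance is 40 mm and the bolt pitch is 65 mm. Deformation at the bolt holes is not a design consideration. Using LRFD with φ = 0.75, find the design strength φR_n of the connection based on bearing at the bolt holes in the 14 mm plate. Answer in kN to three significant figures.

1610 kN

Per bolt r_n = 1.5 l_c t F_u ≤ 3.0 d t F_u; upper limit = 3.0 × 20 × 14 × 470 / 1000 = 394.8 kN.
Edge bolt: l_c = 40 − 22/2 = 29 mm → 1.5 × 29 × 14 × 470 / 1000 = 286.2 → r_n = 286.2 kN.
Interior bolts: l_c = 65 − 22 = 43 mm → 1.5 × 43 × 14 × 470 / 1000 = 424.4 → r_n = 394.8 kN.
R_n = 2 × 286.2 + 4 × 394.8 = 2152 kN.
Design strength φR_n = 0.75 × 2152 = 1610 kN.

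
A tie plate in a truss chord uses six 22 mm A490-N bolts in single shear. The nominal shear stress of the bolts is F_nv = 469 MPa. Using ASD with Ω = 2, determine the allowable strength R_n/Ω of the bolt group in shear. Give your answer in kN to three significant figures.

A_b = π × 22² / 4 = 380.1 mm².
R_n = F_nv · A_b · n · n_s = 469 × 380.1 × 6 × 1 / 1000 = 1070 kN.
Allowable strength R_n/Ω = 1070 / 2 = 535 kN.

535 kN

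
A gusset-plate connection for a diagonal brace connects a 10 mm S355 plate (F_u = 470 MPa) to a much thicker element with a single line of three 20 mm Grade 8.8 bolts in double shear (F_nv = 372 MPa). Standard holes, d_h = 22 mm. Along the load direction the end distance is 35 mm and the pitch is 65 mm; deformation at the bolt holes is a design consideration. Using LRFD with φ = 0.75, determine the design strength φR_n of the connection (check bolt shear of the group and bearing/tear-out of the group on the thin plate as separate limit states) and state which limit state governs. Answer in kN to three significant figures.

440 kN (bearing governs)

Bolt shear: A_b = π·20²/4 = 314.2 mm²; R_n = 372 × 314.2 × 3 × 2 / 1000 = 701.2 kN → 0.75 × 701.2 = 526 kN.
Bearing (1.2 l_c t F_u ≤ 2.4 d t F_u): upper limit = 2.4·20·10·470 / 1000 = 225.6 kN.
  Edge l_c = 35 − 22/2 = 24 → r_n = 135.4 kN; interior l_c = 65 − 22 = 43 → r_n = 225.6 kN.
  R_n,bearing = 1·135.4 + 2·225.6 = 586.6 kN → 0.75 × 586.6 = 440 kN.
Bearing governs: 440 kN.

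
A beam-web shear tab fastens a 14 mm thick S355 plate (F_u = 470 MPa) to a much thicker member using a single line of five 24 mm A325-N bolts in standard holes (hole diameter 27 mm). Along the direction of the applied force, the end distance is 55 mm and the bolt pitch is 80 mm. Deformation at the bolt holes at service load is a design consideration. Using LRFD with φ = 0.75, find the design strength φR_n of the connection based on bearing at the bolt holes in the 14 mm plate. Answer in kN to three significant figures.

Per bolt r_n = 1.2 l_c t F_u ≤ 2.4 d t F_u; upper limit = 2.4 × 24 × 14 × 470 / 1000 = 379 kN.
Edge bolt: l_c = 55 − 27/2 = 41.5 mm → 1.2 × 41.5 × 14 × 470 / 1000 = 327.7 → r_n = 327.7 kN.
Interior bolts: l_c = 80 − 27 = 53 mm → 1.2 × 53 × 14 × 470 / 1000 = 418.5 → r_n = 379 kN.
R_n = 1 × 327.7 + 4 × 379 = 1844 kN.
Design strength φR_n = 0.75 × 1844 = 1380 kN.

1380 kN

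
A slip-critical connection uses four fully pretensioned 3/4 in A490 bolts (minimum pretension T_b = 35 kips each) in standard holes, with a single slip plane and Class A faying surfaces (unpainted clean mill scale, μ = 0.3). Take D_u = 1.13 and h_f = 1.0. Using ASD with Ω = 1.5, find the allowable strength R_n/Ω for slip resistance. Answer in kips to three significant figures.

31.6 kips

R_n = μ · D_u · h_f · T_b · n_s · n_b = 0.3 × 1.13 × 1.0 × 35 × 1 × 4 = 47.46 kips.
Allowable strength R_n/Ω = 47.46 / 1.5 = 31.6 kips.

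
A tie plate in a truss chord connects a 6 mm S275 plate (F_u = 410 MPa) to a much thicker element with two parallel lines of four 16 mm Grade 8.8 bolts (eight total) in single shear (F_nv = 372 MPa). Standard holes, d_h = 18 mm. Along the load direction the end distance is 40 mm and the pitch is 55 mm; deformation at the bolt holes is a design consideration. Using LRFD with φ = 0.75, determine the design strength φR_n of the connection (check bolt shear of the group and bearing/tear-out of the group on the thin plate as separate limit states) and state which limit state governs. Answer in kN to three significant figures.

Bolt shear: A_b = π·16²/4 = 201.1 mm²; R_n = 372 × 201.1 × 8 × 1 / 1000 = 598.4 kN → 0.75 × 598.4 = 449 kN.
Bearing (1.2 l_c t F_u ≤ 2.4 d t F_u): upper limit = 2.4·16·6·410 / 1000 = 94.46 kN.
  Edge l_c = 40 − 18/2 = 31 → r_n = 91.51 kN; interior l_c = 55 − 18 = 37 → r_n = 94.46 kN.
  R_n,bearing = 2·91.51 + 6·94.46 = 749.8 kN → 0.75 × 749.8 = 562 kN.
Bolt shear governs: 449 kN.

449 kN (bolt shear governs)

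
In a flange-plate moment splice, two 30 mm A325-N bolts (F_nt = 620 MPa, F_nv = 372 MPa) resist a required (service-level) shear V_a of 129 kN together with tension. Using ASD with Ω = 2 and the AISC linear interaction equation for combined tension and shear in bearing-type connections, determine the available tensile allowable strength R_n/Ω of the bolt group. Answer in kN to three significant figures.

A_b = π·30²/4 = 706.9 mm²; f_rv = 129 × 1000 / (2 × 706.9) = 91.25 MPa.
F'_nt = 1.3 F_nt − (Ω F_nt / F_nv) f_rv = 1.3·620 − (2·620/372)·91.25 = 501.8 MPa, capped at F_nt → F'_nt = 501.8 MPa.
R_n = F'_nt · A_b · n = 501.8 × 706.9 × 2 / 1000 = 709.5 kN.
Allowable strength R_n/Ω = 709.5 / 2 = 355 kN.

355 kN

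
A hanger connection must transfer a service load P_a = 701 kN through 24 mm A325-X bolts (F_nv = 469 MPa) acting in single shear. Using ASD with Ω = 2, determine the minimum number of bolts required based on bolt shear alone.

A_b = π·24²/4 = 452.4 mm².
Per-bolt allowable strength R_n/Ω = 469 × 452.4 × 1 / 1000 / 2 = 106.1 kN.
n ≥ 701 / 106.1 = 6.608 → use 7 bolts.

7 bolts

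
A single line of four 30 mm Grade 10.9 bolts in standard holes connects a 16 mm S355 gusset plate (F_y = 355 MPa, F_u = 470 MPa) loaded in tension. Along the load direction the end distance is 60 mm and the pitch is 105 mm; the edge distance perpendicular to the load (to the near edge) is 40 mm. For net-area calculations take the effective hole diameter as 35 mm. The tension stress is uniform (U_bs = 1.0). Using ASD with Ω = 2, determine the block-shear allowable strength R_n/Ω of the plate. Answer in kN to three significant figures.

Shear plane L_v = 60 + 3·105 = 375 mm; A_gv = 375 × 16 = 6000 mm².
A_nv = (375 − 3.5·35) × 16 = 4040 mm².
A_nt = (40 − 0.5·35) × 16 = 360 mm².
0.6 F_u A_nv = 1139 kN; 0.6 F_y A_gv = 1278 kN → shear rupture governs the shear term.
R_n = 1139 + 1.0 × 470 × 360 / 1000 = 1308 kN.
Allowable strength R_n/Ω = 1308 / 2 = 654 kN.

654 kN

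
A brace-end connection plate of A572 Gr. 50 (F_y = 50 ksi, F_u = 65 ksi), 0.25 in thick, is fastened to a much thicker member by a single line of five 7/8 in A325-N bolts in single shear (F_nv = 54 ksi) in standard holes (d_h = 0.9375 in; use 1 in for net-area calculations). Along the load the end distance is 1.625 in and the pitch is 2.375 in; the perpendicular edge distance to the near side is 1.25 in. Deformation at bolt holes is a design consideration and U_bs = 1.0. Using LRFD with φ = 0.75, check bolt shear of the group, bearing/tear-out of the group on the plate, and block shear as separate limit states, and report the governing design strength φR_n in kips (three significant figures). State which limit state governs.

57.6 kips (block shear governs)

Bolt shear: A_b = π·0.875²/4 = 0.6013 in²; R_n = 54 × 0.6013 × 5 × 1 = 162.4 kips → 0.75 × 162.4 = 122 kips.
Bearing: edge l_c = 1.156, r_n = 22.55 kips; interior l_c = 1.438, r_n = 28.03 kips; R_n = 22.55 + 4·28.03 = 134.7 kips → 101 kips.
Block shear: A_gv = 2.781, A_nv = 1.656, A_nt = 0.1875 in²; R_n = min(0.6F_uA_nv, 0.6F_yA_gv) + U_bs·F_u·A_nt = 76.78 kips → 57.6 kips.
Block shear governs: 57.6 kips.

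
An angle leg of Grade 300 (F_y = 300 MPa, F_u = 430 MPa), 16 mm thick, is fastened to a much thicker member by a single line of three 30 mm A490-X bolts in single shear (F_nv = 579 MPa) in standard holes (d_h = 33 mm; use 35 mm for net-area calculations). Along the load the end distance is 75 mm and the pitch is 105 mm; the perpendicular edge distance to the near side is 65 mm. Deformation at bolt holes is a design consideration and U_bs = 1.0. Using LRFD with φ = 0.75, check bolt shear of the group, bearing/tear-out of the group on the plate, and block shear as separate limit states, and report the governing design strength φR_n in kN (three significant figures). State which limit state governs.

Bolt shear: A_b = π·30²/4 = 706.9 mm²; R_n = 579 × 706.9 × 3 × 1 / 1000 = 1228 kN → 0.75 × 1228 = 921 kN.
Bearing: edge l_c = 58.5, r_n = 483 kN; interior l_c = 72, r_n = 495.4 kN; R_n = 483 + 2·495.4 = 1474 kN → 1110 kN.
Block shear: A_gv = 4560, A_nv = 3160, A_nt = 760 mm²; R_n = min(0.6F_uA_nv, 0.6F_yA_gv) + U_bs·F_u·A_nt = 1142 kN → 857 kN.
Block shear governs: 857 kN.

857 kN (block shear governs)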